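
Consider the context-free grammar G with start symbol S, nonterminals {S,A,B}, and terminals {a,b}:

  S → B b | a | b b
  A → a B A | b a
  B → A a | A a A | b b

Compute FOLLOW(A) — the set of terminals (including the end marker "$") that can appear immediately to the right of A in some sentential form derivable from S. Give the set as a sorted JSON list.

FIRST sets, iterate to fixpoint:
[1]
  A via A→a B A: +{a}
  A via A→b a: +{b}
  B via B→A a: +{a,b}
  S via S→B b: +{a,b}
  FIRST[S]={a,b}  FIRST[A]={a,b}  FIRST[B]={a,b}
[2] — fixpoint
  FIRST[S]={a,b}  FIRST[A]={a,b}  FIRST[B]={a,b}

FOLLOW sets:
FOLLOW(S) := {$}
iter 1:
  A→a B A: FOLLOW(B) ⊇ FIRST(A) = {a,b}; new: +{a,b}
  B→A a: FOLLOW(A) ⊇ FIRST(a) = {a}; new: +{a}
  B→A a A: FOLLOW(A) ⊇ FOLLOW(B) ⊇ {a,b}; new: +{b}
  FOLLOW[S]={$}  FOLLOW[A]={a,b}  FOLLOW[B]={a,b}
iter 2: done
  FOLLOW[S]={$}  FOLLOW[A]={a,b}  FOLLOW[B]={a,b}

FOLLOW(A) = ["a", "b"]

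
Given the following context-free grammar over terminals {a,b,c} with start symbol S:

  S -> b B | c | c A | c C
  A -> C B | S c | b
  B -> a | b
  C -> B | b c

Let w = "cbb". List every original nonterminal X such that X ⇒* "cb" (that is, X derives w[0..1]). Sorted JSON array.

CNF form of G:
  S -> T0 A | T0 C | T1 B | c
  A -> C B | S T0 | b
  B -> a | b
  C -> T1 T0 | a | b
  T0 -> c
  T1 -> b

Fill CYK table bottom-up — only the sub-triangle for w[0..1]:
  T[0,0] 'c' = {S,T0}  orig:{S}
  T[1,1] 'b' = {A,B,C,T1}  orig:{A,B,C}
  T[0,1] 'cb' = {S}

Original NTs in T[0,1] deriving "cb": ["S"]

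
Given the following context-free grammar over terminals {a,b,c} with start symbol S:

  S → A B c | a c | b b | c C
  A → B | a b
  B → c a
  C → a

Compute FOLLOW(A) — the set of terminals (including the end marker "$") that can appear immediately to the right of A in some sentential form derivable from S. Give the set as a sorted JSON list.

Compute FIRST by fixpoint:
[1]
  A via A→a b: +{a}
  B via B→c a: +{c}
  C via C→a: +{a}
  S via S→A B c: +{a}
  S via S→b b: +{b}
  S via S→c C: +{c}
  FIRST[S]={a,b,c}  FIRST[A]={a}  FIRST[B]={c}  FIRST[C]={a}
[2]
  A via A→B: +{c}
  FIRST[S]={a,b,c}  FIRST[A]={a,c}  FIRST[B]={c}  FIRST[C]={a}
[3] done
  FIRST[S]={a,b,c}  FIRST[A]={a,c}  FIRST[B]={c}  FIRST[C]={a}

FOLLOW iteration:
initialize: $ ∈ FOLLOW(S)
[1]
  S→A B c: FOLLOW(A) ⊇ FIRST(B) = {c}; new: +{c}
  S→A B c: FOLLOW(B) ⊇ FIRST(c) = {c}; new: +{c}
  S→c C: FOLLOW(C) ⊇ FOLLOW(S) ⊇ {$}; new: +{$}
  FOLLOW(S)={$}  FOLLOW(A)={c}  FOLLOW(B)={c}  FOLLOW(C)={$}
[2] done
  FOLLOW(S)={$}  FOLLOW(A)={c}  FOLLOW(B)={c}  FOLLOW(C)={$}

FOLLOW(A) = ["c"]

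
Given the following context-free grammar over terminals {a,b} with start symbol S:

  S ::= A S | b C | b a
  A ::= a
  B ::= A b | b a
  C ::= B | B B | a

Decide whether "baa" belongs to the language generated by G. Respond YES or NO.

Convert to CNF:
  S -> A S | T0 C | T0 T1
  A -> a
  B -> A T0 | T0 T1
  C -> A T0 | B B | T0 T1 | a
  T0 -> b
  T1 -> a

CYK fill:
  T[0,0] 'b' = {T0}  orig:{}
  T[1,1] 'a' = {A,C,T1}  orig:{A,C}
  T[2,2] 'a' = {A,C,T1}  orig:{A,C}
  T[0,1] 'ba' = {B,C,S}
  T[1,2] 'aa' = ∅
  T[0,2] 'baa' = ∅

S ∉ T[0,2] ⇒ NO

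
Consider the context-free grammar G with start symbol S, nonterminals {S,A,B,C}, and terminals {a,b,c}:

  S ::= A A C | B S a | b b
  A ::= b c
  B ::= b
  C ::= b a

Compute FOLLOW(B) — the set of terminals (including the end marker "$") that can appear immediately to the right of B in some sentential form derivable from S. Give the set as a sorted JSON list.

FIRST iteration:
[1]
  A via A→b c: +{b}
  B via B→b: +{b}
  C via C→b a: +{b}
  S via S→A A C: +{b}
  FIRST[S]={b}  FIRST[A]={b}  FIRST[B]={b}  FIRST[C]={b}
[2] (stable)
  FIRST[S]={b}  FIRST[A]={b}  FIRST[B]={b}  FIRST[C]={b}

FOLLOW iteration:
initialize: $ ∈ FOLLOW(S)
pass 1:
  S→A A C: FOLLOW(A) ⊇ FIRST(A) = {b}; new: +{b}
  S→A A C: FOLLOW(C) ⊇ FOLLOW(S) ⊇ {$}; new: +{$}
  S→B S a: FOLLOW(B) ⊇ FIRST(S) = {b}; new: +{b}
  S→B S a: FOLLOW(S) ⊇ FIRST(a) = {a}; new: +{a}
  FOLLOW[S]={$,a}  FOLLOW[A]={b}  FOLLOW[B]={b}  FOLLOW[C]={$}
pass 2:
  S→A A C: FOLLOW(C) ⊇ FOLLOW(S) ⊇ {$,a}; new: +{a}
  FOLLOW[S]={$,a}  FOLLOW[A]={b}  FOLLOW[B]={b}  FOLLOW[C]={$,a}
pass 3: (no change)
  FOLLOW[S]={$,a}  FOLLOW[A]={b}  FOLLOW[B]={b}  FOLLOW[C]={$,a}

FOLLOW(B) = ["b"]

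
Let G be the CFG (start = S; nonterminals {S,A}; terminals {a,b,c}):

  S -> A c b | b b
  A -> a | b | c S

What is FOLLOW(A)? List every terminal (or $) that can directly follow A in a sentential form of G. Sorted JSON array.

FIRST sets, iterate to fixpoint:
[1]
  A via A→a: +{a}
  A via A→b: +{b}
  A via A→c S: +{c}
  S via S→A c b: +{a,b,c}
  FIRST[S]={a,b,c}  FIRST[A]={a,b,c}
[2] done
  FIRST[S]={a,b,c}  FIRST[A]={a,b,c}

Compute FOLLOW by fixpoint:
seed FOLLOW(S) with $
[1]
  S→A c b: FOLLOW(A) ⊇ FIRST(c) = {c}; new: +{c}
  S: {$}  A: {c}
[2]
  A→c S: FOLLOW(S) ⊇ FOLLOW(A) ⊇ {c}; new: +{c}
  S: {$,c}  A: {c}
[3] done
  S: {$,c}  A: {c}

FOLLOW(A) = ["c"]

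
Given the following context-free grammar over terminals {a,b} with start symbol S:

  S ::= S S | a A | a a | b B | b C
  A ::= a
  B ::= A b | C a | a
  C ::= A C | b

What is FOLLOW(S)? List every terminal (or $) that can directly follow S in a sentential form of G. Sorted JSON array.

FIRST sets, iterate to fixpoint:
iter 1:
  A via A→a: +{a}
  B via B→A b: +{a}
  C via C→A C: +{a}
  C via C→b: +{b}
  S via S→a A: +{a}
  S via S→b B: +{b}
  FIRST[S]={a,b}  FIRST[A]={a}  FIRST[B]={a}  FIRST[C]={a,b}
iter 2:
  B via B→C a: +{b}
  FIRST[S]={a,b}  FIRST[A]={a}  FIRST[B]={a,b}  FIRST[C]={a,b}
iter 3: (stable)
  FIRST[S]={a,b}  FIRST[A]={a}  FIRST[B]={a,b}  FIRST[C]={a,b}

FOLLOW sets:
FOLLOW(S) := {$}
round 1:
  B→A b: FOLLOW(A) ⊇ FIRST(b) = {b}; new: +{b}
  B→C a: FOLLOW(C) ⊇ FIRST(a) = {a}; new: +{a}
  C→A C: FOLLOW(A) ⊇ FIRST(C) = {a,b}; new: +{a}
  S→S S: FOLLOW(S) ⊇ FIRST(S) = {a,b}; new: +{a,b}
  S→a A: FOLLOW(A) ⊇ FOLLOW(S) ⊇ {$,a,b}; new: +{$}
  S→b B: FOLLOW(B) ⊇ FOLLOW(S) ⊇ {$,a,b}; new: +{$,a,b}
  S→b C: FOLLOW(C) ⊇ FOLLOW(S) ⊇ {$,a,b}; new: +{$,b}
  FOLLOW(S)={$,a,b}  FOLLOW(A)={$,a,b}  FOLLOW(B)={$,a,b}  FOLLOW(C)={$,a,b}
round 2: — fixpoint
  FOLLOW(S)={$,a,b}  FOLLOW(A)={$,a,b}  FOLLOW(B)={$,a,b}  FOLLOW(C)={$,a,b}

FOLLOW(S) = ["$", "a", "b"]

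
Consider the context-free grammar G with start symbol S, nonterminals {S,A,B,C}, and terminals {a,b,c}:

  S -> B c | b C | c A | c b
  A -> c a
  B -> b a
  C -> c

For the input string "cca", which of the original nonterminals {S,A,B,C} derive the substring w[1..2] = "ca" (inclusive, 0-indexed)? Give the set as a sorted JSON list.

CNF form of G:
  S -> B T0 | T0 A | T0 T2 | T2 C
  A -> T0 T1
  B -> T2 T1
  C -> c
  T0 -> c
  T1 -> a
  T2 -> b

CYK fill, restricted to cells inside w[1..2]:
  [1..1]={C,T0}  "c"  orig:{C}
  [2..2]={T1}  "a"  orig:{}
  [1..2]={A}  "ca"

Original NTs in T[1,2] deriving "ca": ["A"]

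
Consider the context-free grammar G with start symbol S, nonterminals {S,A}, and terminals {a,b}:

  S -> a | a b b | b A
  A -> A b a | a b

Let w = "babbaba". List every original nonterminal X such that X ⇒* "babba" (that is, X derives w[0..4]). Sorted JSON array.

Convert to CNF:
  S -> T0 A | T1 X3 | a
  A -> A X2 | T1 T0
  T0 -> b
  T1 -> a
  X2 -> T0 T1
  X3 -> T0 T0

CYK table (by increasing span), restricted to cells inside w[0..4]:
  [0..0]={T0}  "b"  orig:{}
  [1..1]={S,T1}  "a"  orig:{S}
  [2..2]={T0}  "b"  orig:{}
  [3..3]={T0}  "b"  orig:{}
  [4..4]={S,T1}  "a"  orig:{S}
  [0..1]={X2}  "ba"  orig:{}
  [1..2]={A}  "ab"
  [2..3]={X3}  "bb"  orig:{}
  [3..4]={X2}  "ba"  orig:{}
  [0..2]={S}  "bab"
  [1..3]={S}  "abb"
  [2..4]=∅  "bba"
  [0..3]=∅  "babb"
  [1..4]={A}  "abba"
  [0..4]={S}  "babba"

Original NTs in T[0,4] deriving "babba": ["S"]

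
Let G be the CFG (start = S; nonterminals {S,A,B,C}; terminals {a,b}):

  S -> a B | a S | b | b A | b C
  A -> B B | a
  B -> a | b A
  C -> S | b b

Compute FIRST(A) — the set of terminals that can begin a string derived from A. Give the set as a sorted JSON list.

FIRST iteration:
round 1:
  A via A→a: +{a}
  B via B→a: +{a}
  B via B→b A: +{b}
  C via C→b b: +{b}
  S via S→a B: +{a}
  S via S→b: +{b}
  S: {a,b}  A: {a}  B: {a,b}  C: {b}
round 2:
  A via A→B B: +{b}
  C via C→S: +{a}
  S: {a,b}  A: {a,b}  B: {a,b}  C: {a,b}
round 3: — fixpoint
  S: {a,b}  A: {a,b}  B: {a,b}  C: {a,b}

FIRST(A) = ["a", "b"]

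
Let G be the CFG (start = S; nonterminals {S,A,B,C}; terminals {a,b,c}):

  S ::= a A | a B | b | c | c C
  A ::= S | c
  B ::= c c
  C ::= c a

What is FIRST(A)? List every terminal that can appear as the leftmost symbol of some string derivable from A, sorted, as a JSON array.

Compute FIRST by fixpoint:
round 1:
  A via A→c: +{c}
  B via B→c c: +{c}
  C via C→c a: +{c}
  S via S→a A: +{a}
  S via S→b: +{b}
  S via S→c: +{c}
  FIRST(S)={a,b,c}  FIRST(A)={c}  FIRST(B)={c}  FIRST(C)={c}
round 2:
  A via A→S: +{a,b}
  FIRST(S)={a,b,c}  FIRST(A)={a,b,c}  FIRST(B)={c}  FIRST(C)={c}
round 3: (no change)
  FIRST(S)={a,b,c}  FIRST(A)={a,b,c}  FIRST(B)={c}  FIRST(C)={c}

FIRST(A) = ["a", "b", "c"]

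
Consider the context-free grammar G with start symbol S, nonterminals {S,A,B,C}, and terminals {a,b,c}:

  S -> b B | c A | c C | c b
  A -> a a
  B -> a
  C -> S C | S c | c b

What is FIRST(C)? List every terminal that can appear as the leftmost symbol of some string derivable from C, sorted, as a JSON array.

FIRST sets, iterate to fixpoint:
[1]
  A via A→a a: +{a}
  B via B→a: +{a}
  C via C→c b: +{c}
  S via S→b B: +{b}
  S via S→c A: +{c}
  FIRST(S)={b,c}  FIRST(A)={a}  FIRST(B)={a}  FIRST(C)={c}
[2]
  C via C→S C: +{b}
  FIRST(S)={b,c}  FIRST(A)={a}  FIRST(B)={a}  FIRST(C)={b,c}
[3] done
  FIRST(S)={b,c}  FIRST(A)={a}  FIRST(B)={a}  FIRST(C)={b,c}

FIRST(C) = ["b", "c"]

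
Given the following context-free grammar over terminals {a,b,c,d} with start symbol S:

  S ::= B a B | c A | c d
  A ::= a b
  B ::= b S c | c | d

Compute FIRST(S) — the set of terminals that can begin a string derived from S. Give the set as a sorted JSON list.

Compute FIRST by fixpoint:
round 1:
  A via A→a b: +{a}
  B via B→b S c: +{b}
  B via B→c: +{c}
  B via B→d: +{d}
  S via S→B a B: +{b,c,d}
  FIRST(S)={b,c,d}  FIRST(A)={a}  FIRST(B)={b,c,d}
round 2: done
  FIRST(S)={b,c,d}  FIRST(A)={a}  FIRST(B)={b,c,d}

FIRST(S) = ["b", "c", "d"]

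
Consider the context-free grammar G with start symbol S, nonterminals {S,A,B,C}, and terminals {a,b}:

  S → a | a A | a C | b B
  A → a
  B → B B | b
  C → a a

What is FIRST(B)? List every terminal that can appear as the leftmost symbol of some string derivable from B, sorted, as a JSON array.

FIRST iteration:
round 1:
  A via A→a: +{a}
  B via B→b: +{b}
  C via C→a a: +{a}
  S via S→a: +{a}
  S via S→b B: +{b}
  FIRST(S)={a,b}  FIRST(A)={a}  FIRST(B)={b}  FIRST(C)={a}
round 2: — fixpoint
  FIRST(S)={a,b}  FIRST(A)={a}  FIRST(B)={b}  FIRST(C)={a}

FIRST(B) = ["b"]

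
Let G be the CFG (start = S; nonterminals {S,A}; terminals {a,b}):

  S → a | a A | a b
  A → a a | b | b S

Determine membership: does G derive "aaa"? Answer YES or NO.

CNF form of G:
  S -> T0 A | T0 T1 | a
  A -> T0 T0 | T1 S | b
  T0 -> a
  T1 -> b

CYK fill:
  [0..0]={S,T0}  "a"  orig:{S}
  [1..1]={S,T0}  "a"  orig:{S}
  [2..2]={S,T0}  "a"  orig:{S}
  [0..1]={A}  "aa"
  [1..2]={A}  "aa"
  [0..2]={S}  "aaa"

S ∈ T[0,2] ⇒ YES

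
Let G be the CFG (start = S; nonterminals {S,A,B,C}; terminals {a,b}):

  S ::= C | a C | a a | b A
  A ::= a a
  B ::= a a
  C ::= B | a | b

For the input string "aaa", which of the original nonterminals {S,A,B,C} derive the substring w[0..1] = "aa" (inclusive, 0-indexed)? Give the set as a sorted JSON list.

CNF form of G:
  S -> T0 C | T0 T0 | T1 A | a | b
  A -> T0 T0
  B -> T0 T0
  C -> T0 T0 | a | b
  T0 -> a
  T1 -> b

Fill CYK table bottom-up — only the sub-triangle for w[0..1]:
  cell(0,0) a: {C,S,T0}  orig:{C,S}
  cell(1,1) a: {C,S,T0}  orig:{C,S}
  cell(0,1) aa: {A,B,C,S}

Original NTs in T[0,1] deriving "aa": ["A", "B", "C", "S"]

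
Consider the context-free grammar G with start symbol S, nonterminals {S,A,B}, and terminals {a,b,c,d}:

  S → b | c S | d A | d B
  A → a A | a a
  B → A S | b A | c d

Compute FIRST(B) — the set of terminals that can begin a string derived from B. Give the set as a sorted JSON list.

Compute FIRST by fixpoint:
pass 1:
  A via A→a A: +{a}
  B via B→A S: +{a}
  B via B→b A: +{b}
  B via B→c d: +{c}
  S via S→b: +{b}
  S via S→c S: +{c}
  S via S→d A: +{d}
  FIRST[S]={b,c,d}  FIRST[A]={a}  FIRST[B]={a,b,c}
pass 2: — fixpoint
  FIRST[S]={b,c,d}  FIRST[A]={a}  FIRST[B]={a,b,c}

FIRST(B) = ["a", "b", "c"]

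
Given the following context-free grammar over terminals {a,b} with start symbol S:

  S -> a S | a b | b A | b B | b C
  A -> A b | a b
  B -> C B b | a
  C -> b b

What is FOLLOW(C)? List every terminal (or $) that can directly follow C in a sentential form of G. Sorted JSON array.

FIRST sets, iterate to fixpoint:
iter 1:
  A via A→a b: +{a}
  B via B→a: +{a}
  C via C→b b: +{b}
  S via S→a S: +{a}
  S via S→b A: +{b}
  FIRST(S)={a,b}  FIRST(A)={a}  FIRST(B)={a}  FIRST(C)={b}
iter 2:
  B via B→C B b: +{b}
  FIRST(S)={a,b}  FIRST(A)={a}  FIRST(B)={a,b}  FIRST(C)={b}
iter 3: (stable)
  FIRST(S)={a,b}  FIRST(A)={a}  FIRST(B)={a,b}  FIRST(C)={b}

FOLLOW iteration:
FOLLOW(S) := {$}
iter 1:
  A→A b: FOLLOW(A) ⊇ FIRST(b) = {b}; new: +{b}
  B→C B b: FOLLOW(C) ⊇ FIRST(B) = {a,b}; new: +{a,b}
  B→C B b: FOLLOW(B) ⊇ FIRST(b) = {b}; new: +{b}
  S→b A: FOLLOW(A) ⊇ FOLLOW(S) ⊇ {$}; new: +{$}
  S→b B: FOLLOW(B) ⊇ FOLLOW(S) ⊇ {$}; new: +{$}
  S→b C: FOLLOW(C) ⊇ FOLLOW(S) ⊇ {$}; new: +{$}
  FOLLOW[S]={$}  FOLLOW[A]={$,b}  FOLLOW[B]={$,b}  FOLLOW[C]={$,a,b}
iter 2: (no change)
  FOLLOW[S]={$}  FOLLOW[A]={$,b}  FOLLOW[B]={$,b}  FOLLOW[C]={$,a,b}

FOLLOW(C) = ["$", "a", "b"]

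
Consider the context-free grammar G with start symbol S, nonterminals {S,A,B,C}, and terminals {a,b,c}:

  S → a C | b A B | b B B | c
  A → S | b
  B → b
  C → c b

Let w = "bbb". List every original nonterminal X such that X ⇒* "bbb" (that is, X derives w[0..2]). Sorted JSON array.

CNF form of G:
  S -> T0 C | T1 X5 | T1 X6 | c
  A -> T0 C | T1 X3 | T1 X4 | b | c
  B -> b
  C -> T2 T1
  T0 -> a
  T1 -> b
  T2 -> c
  X3 -> A B
  X4 -> B B
  X5 -> A B
  X6 -> B B

Fill CYK table bottom-up — only the sub-triangle for w[0..2]:
  [0..0]={A,B,T1}  "b"  orig:{A,B}
  [1..1]={A,B,T1}  "b"  orig:{A,B}
  [2..2]={A,B,T1}  "b"  orig:{A,B}
  [0..1]={X3,X4,X5,X6}  "bb"  orig:{}
  [1..2]={X3,X4,X5,X6}  "bb"  orig:{}
  [0..2]={A,S}  "bbb"

Original NTs in T[0,2] deriving "bbb": ["A", "S"]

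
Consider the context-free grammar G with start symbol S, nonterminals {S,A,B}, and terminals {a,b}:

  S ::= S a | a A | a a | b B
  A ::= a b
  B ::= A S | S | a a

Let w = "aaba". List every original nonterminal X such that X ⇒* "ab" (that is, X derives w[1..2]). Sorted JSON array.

CNF form of G:
  S -> S T0 | T0 A | T0 T0 | T1 B
  A -> T0 T1
  B -> A S | S T0 | T0 A | T0 T0 | T1 B
  T0 -> a
  T1 -> b

CYK fill, restricted to cells inside w[1..2]:
  [1..1]={T0}  "a"  orig:{}
  [2..2]={T1}  "b"  orig:{}
  [1..2]={A}  "ab"

Original NTs in T[1,2] deriving "ab": ["A"]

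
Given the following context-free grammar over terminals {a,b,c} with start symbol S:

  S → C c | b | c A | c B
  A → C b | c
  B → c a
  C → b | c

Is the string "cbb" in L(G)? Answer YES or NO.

Convert to CNF:
  S -> C T1 | T1 A | T1 B | b
  A -> C T0 | c
  B -> T1 T2
  C -> b | c
  T0 -> b
  T1 -> c
  T2 -> a

Fill CYK table bottom-up:
  cell(0,0) c: {A,C,T1}  orig:{A,C}
  cell(1,1) b: {C,S,T0}  orig:{C,S}
  cell(2,2) b: {C,S,T0}  orig:{C,S}
  cell(0,1) cb: {A}
  cell(1,2) bb: {A}
  cell(0,2) cbb: {S}

S ∈ T[0,2] ⇒ YES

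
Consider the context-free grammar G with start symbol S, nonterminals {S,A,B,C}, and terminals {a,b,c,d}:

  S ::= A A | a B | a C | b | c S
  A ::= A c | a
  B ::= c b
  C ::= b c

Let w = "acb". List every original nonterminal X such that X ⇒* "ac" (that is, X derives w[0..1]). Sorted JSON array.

CNF form of G:
  S -> A A | T0 S | T2 B | T2 C | b
  A -> A T0 | a
  B -> T0 T1
  C -> T1 T0
  T0 -> c
  T1 -> b
  T2 -> a

CYK fill — only the sub-triangle for w[0..1]:
  [0..0]={A,T2}  "a"  orig:{A}
  [1..1]={T0}  "c"  orig:{}
  [0..1]={A}  "ac"

Original NTs in T[0,1] deriving "ac": ["A"]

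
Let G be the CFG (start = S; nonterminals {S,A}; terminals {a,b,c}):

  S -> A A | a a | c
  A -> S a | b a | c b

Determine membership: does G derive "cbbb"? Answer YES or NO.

CNF form of G:
  S -> A A | T0 T0 | c
  A -> S T0 | T1 T0 | T2 T1
  T0 -> a
  T1 -> b
  T2 -> c

CYK fill:
  [0..0]={S,T2}  "c"  orig:{S}
  [1..1]={T1}  "b"  orig:{}
  [2..2]={T1}  "b"  orig:{}
  [3..3]={T1}  "b"  orig:{}
  [0..1]={A}  "cb"
  [1..2]=∅  "bb"
  [2..3]=∅  "bb"
  [0..2]=∅  "cbb"
  [1..3]=∅  "bbb"
  [0..3]=∅  "cbbb"

S ∉ T[0,3] ⇒ NO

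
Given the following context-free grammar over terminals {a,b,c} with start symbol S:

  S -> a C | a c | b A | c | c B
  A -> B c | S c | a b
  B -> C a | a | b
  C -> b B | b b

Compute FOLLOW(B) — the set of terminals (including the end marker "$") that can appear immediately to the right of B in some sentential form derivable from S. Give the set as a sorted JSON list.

FIRST iteration:
pass 1:
  A via A→a b: +{a}
  B via B→a: +{a}
  B via B→b: +{b}
  C via C→b B: +{b}
  S via S→a C: +{a}
  S via S→b A: +{b}
  S via S→c: +{c}
  FIRST[S]={a,b,c}  FIRST[A]={a}  FIRST[B]={a,b}  FIRST[C]={b}
pass 2:
  A via A→B c: +{b}
  A via A→S c: +{c}
  FIRST[S]={a,b,c}  FIRST[A]={a,b,c}  FIRST[B]={a,b}  FIRST[C]={b}
pass 3: done
  FIRST[S]={a,b,c}  FIRST[A]={a,b,c}  FIRST[B]={a,b}  FIRST[C]={b}

FOLLOW iteration:
initialize: $ ∈ FOLLOW(S)
pass 1:
  A→B c: FOLLOW(B) ⊇ FIRST(c) = {c}; new: +{c}
  A→S c: FOLLOW(S) ⊇ FIRST(c) = {c}; new: +{c}
  B→C a: FOLLOW(C) ⊇ FIRST(a) = {a}; new: +{a}
  C→b B: FOLLOW(B) ⊇ FOLLOW(C) ⊇ {a}; new: +{a}
  S→a C: FOLLOW(C) ⊇ FOLLOW(S) ⊇ {$,c}; new: +{$,c}
  S→b A: FOLLOW(A) ⊇ FOLLOW(S) ⊇ {$,c}; new: +{$,c}
  S→c B: FOLLOW(B) ⊇ FOLLOW(S) ⊇ {$,c}; new: +{$}
  S: {$,c}  A: {$,c}  B: {$,a,c}  C: {$,a,c}
pass 2: done
  S: {$,c}  A: {$,c}  B: {$,a,c}  C: {$,a,c}

FOLLOW(B) = ["$", "a", "c"]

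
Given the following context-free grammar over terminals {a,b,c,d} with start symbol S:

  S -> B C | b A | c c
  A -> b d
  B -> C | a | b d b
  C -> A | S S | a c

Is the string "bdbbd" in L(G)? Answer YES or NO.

Convert to CNF:
  S -> B C | T0 A | T3 T3
  A -> T0 T1
  B -> S S | T0 T1 | T0 X4 | T2 T3 | a
  C -> S S | T0 T1 | T2 T3
  T0 -> b
  T1 -> d
  T2 -> a
  T3 -> c
  X4 -> T1 T0

CYK fill:
  T[0,0] 'b' = {T0}  orig:{}
  T[1,1] 'd' = {T1}  orig:{}
  T[2,2] 'b' = {T0}  orig:{}
  T[3,3] 'b' = {T0}  orig:{}
  T[4,4] 'd' = {T1}  orig:{}
  T[0,1] 'bd' = {A,B,C}
  T[1,2] 'db' = {X4}  orig:{}
  T[2,3] 'bb' = ∅
  T[3,4] 'bd' = {A,B,C}
  T[0,2] 'bdb' = {B}
  T[1,3] 'dbb' = ∅
  T[2,4] 'bbd' = {S}
  T[0,3] 'bdbb' = ∅
  T[1,4] 'dbbd' = ∅
  T[0,4] 'bdbbd' = {S}

S ∈ T[0,4] ⇒ YES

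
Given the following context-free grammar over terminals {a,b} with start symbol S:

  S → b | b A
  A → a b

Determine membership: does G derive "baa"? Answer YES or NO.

Convert to CNF:
  S -> T1 A | b
  A -> T0 T1
  T0 -> a
  T1 -> b

CYK fill:
  cell(0,0) b: {S,T1}  orig:{S}
  cell(1,1) a: {T0}  orig:{}
  cell(2,2) a: {T0}  orig:{}
  cell(0,1) ba: ∅
  cell(1,2) aa: ∅
  cell(0,2) baa: ∅

S ∉ T[0,2] ⇒ NO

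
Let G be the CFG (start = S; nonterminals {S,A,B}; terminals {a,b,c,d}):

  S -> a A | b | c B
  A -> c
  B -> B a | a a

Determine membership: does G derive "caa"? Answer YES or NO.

CNF form of G:
  S -> T0 A | T1 B | b
  A -> c
  B -> B T0 | T0 T0
  T0 -> a
  T1 -> c

CYK fill:
  cell(0,0) c: {A,T1}  orig:{A}
  cell(1,1) a: {T0}  orig:{}
  cell(2,2) a: {T0}  orig:{}
  cell(0,1) ca: ∅
  cell(1,2) aa: {B}
  cell(0,2) caa: {S}

S ∈ T[0,2] ⇒ YES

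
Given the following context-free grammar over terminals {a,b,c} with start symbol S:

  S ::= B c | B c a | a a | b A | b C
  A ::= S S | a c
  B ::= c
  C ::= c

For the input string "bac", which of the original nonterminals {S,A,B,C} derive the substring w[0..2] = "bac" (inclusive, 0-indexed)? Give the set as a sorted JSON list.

CNF form of G:
  S -> B T1 | B X3 | T0 T0 | T2 A | T2 C
  A -> S S | T0 T1
  B -> c
  C -> c
  T0 -> a
  T1 -> c
  T2 -> b
  X3 -> T1 T0

CYK fill, restricted to cells inside w[0..2]:
  [0..0]={T2}  "b"  orig:{}
  [1..1]={T0}  "a"  orig:{}
  [2..2]={B,C,T1}  "c"  orig:{B,C}
  [0..1]=∅  "ba"
  [1..2]={A}  "ac"
  [0..2]={S}  "bac"

Original NTs in T[0,2] deriving "bac": ["S"]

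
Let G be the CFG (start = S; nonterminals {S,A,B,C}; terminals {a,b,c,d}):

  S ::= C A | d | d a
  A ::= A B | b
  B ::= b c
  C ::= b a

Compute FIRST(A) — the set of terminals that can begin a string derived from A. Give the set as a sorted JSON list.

FIRST iteration:
pass 1:
  A via A→b: +{b}
  B via B→b c: +{b}
  C via C→b a: +{b}
  S via S→C A: +{b}
  S via S→d: +{d}
  S: {b,d}  A: {b}  B: {b}  C: {b}
pass 2: (no change)
  S: {b,d}  A: {b}  B: {b}  C: {b}

FIRST(A) = ["b"]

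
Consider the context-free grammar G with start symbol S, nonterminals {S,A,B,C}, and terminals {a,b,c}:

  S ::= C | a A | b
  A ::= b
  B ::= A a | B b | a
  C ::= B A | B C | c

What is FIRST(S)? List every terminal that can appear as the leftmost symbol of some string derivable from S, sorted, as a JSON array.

FIRST iteration:
iter 1:
  A via A→b: +{b}
  B via B→A a: +{b}
  B via B→a: +{a}
  C via C→B A: +{a,b}
  C via C→c: +{c}
  S via S→C: +{a,b,c}
  FIRST(S)={a,b,c}  FIRST(A)={b}  FIRST(B)={a,b}  FIRST(C)={a,b,c}
iter 2: (no change)
  FIRST(S)={a,b,c}  FIRST(A)={b}  FIRST(B)={a,b}  FIRST(C)={a,b,c}

FIRST(S) = ["a", "b", "c"]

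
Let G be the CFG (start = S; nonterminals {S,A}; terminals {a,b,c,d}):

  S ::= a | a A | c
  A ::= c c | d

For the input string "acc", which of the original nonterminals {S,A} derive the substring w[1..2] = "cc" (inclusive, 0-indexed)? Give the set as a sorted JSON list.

CNF form of G:
  S -> T1 A | a | c
  A -> T0 T0 | d
  T0 -> c
  T1 -> a

Fill CYK table bottom-up (cells [i..j] with 1 ≤ i ≤ j ≤ 2 only):
  [1..1]={S,T0}  "c"  orig:{S}
  [2..2]={S,T0}  "c"  orig:{S}
  [1..2]={A}  "cc"

Original NTs in T[1,2] deriving "cc": ["A"]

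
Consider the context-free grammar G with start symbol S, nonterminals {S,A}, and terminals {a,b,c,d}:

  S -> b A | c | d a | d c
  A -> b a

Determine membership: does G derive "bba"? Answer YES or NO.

CNF form of G:
  S -> T0 A | T2 T1 | T2 T3 | c
  A -> T0 T1
  T0 -> b
  T1 -> a
  T2 -> d
  T3 -> c

CYK table (by increasing span):
  [0..0]={T0}  "b"  orig:{}
  [1..1]={T0}  "b"  orig:{}
  [2..2]={T1}  "a"  orig:{}
  [0..1]=∅  "bb"
  [1..2]={A}  "ba"
  [0..2]={S}  "bba"

S ∈ T[0,2] ⇒ YES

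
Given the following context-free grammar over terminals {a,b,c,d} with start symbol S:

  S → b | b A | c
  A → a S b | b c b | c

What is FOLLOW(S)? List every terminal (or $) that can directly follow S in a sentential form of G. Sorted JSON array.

Compute FIRST by fixpoint:
[1]
  A via A→a S b: +{a}
  A via A→b c b: +{b}
  A via A→c: +{c}
  S via S→b: +{b}
  S via S→c: +{c}
  FIRST[S]={b,c}  FIRST[A]={a,b,c}
[2] — fixpoint
  FIRST[S]={b,c}  FIRST[A]={a,b,c}

FOLLOW iteration:
FOLLOW(S) := {$}
round 1:
  A→a S b: FOLLOW(S) ⊇ FIRST(b) = {b}; new: +{b}
  S→b A: FOLLOW(A) ⊇ FOLLOW(S) ⊇ {$,b}; new: +{$,b}
  FOLLOW[S]={$,b}  FOLLOW[A]={$,b}
round 2: — fixpoint
  FOLLOW[S]={$,b}  FOLLOW[A]={$,b}

FOLLOW(S) = ["$", "b"]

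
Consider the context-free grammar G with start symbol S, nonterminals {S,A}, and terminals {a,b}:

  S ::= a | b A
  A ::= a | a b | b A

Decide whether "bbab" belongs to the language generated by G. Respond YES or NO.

CNF form of G:
  S -> T1 A | a
  A -> T0 T1 | T1 A | a
  T0 -> a
  T1 -> b

Fill CYK table bottom-up:
  [0..0]={T1}  "b"  orig:{}
  [1..1]={T1}  "b"  orig:{}
  [2..2]={A,S,T0}  "a"  orig:{A,S}
  [3..3]={T1}  "b"  orig:{}
  [0..1]=∅  "bb"
  [1..2]={A,S}  "ba"
  [2..3]={A}  "ab"
  [0..2]={A,S}  "bba"
  [1..3]={A,S}  "bab"
  [0..3]={A,S}  "bbab"

S ∈ T[0,3] ⇒ YES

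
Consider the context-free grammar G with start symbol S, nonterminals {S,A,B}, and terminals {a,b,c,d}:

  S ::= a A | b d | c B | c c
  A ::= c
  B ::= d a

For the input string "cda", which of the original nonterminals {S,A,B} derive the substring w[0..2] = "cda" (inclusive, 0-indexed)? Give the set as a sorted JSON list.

Convert to CNF:
  S -> T1 A | T2 T0 | T3 B | T3 T3
  A -> c
  B -> T0 T1
  T0 -> d
  T1 -> a
  T2 -> b
  T3 -> c

CYK fill, restricted to cells inside w[0..2]:
  cell(0,0) c: {A,T3}  orig:{A}
  cell(1,1) d: {T0}  orig:{}
  cell(2,2) a: {T1}  orig:{}
  cell(0,1) cd: ∅
  cell(1,2) da: {B}
  cell(0,2) cda: {S}

Original NTs in T[0,2] deriving "cda": ["S"]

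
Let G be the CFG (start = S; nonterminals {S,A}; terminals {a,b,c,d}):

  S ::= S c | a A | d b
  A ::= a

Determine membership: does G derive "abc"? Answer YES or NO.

CNF form of G:
  S -> S T0 | T1 A | T2 T3
  A -> a
  T0 -> c
  T1 -> a
  T2 -> d
  T3 -> b

Fill CYK table bottom-up:
  cell(0,0) a: {A,T1}  orig:{A}
  cell(1,1) b: {T3}  orig:{}
  cell(2,2) c: {T0}  orig:{}
  cell(0,1) ab: ∅
  cell(1,2) bc: ∅
  cell(0,2) abc: ∅

S ∉ T[0,2] ⇒ NO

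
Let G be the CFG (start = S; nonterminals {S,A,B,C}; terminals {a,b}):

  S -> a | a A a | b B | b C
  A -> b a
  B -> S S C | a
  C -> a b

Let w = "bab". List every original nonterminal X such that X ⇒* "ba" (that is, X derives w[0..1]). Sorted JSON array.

CNF form of G:
  S -> T0 B | T0 C | T1 X3 | a
  A -> T0 T1
  B -> S X2 | a
  C -> T1 T0
  T0 -> b
  T1 -> a
  X2 -> S C
  X3 -> A T1

CYK table (by increasing span) (cells [i..j] with 0 ≤ i ≤ j ≤ 1 only):
  T[0,0] 'b' = {T0}  orig:{}
  T[1,1] 'a' = {B,S,T1}  orig:{B,S}
  T[0,1] 'ba' = {A,S}

Original NTs in T[0,1] deriving "ba": ["A", "S"]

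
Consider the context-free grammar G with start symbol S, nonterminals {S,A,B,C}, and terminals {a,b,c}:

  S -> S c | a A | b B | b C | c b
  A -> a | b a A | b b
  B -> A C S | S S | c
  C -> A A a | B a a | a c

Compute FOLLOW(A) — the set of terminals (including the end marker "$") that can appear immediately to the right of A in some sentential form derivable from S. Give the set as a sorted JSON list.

Compute FIRST by fixpoint:
[1]
  A via A→a: +{a}
  A via A→b a A: +{b}
  B via B→A C S: +{a,b}
  B via B→c: +{c}
  C via C→A A a: +{a,b}
  C via C→B a a: +{c}
  S via S→a A: +{a}
  S via S→b B: +{b}
  S via S→c b: +{c}
  FIRST(S)={a,b,c}  FIRST(A)={a,b}  FIRST(B)={a,b,c}  FIRST(C)={a,b,c}
[2] done
  FIRST(S)={a,b,c}  FIRST(A)={a,b}  FIRST(B)={a,b,c}  FIRST(C)={a,b,c}

FOLLOW iteration:
seed FOLLOW(S) with $
[1]
  B→A C S: FOLLOW(A) ⊇ FIRST(C) = {a,b,c}; new: +{a,b,c}
  B→A C S: FOLLOW(C) ⊇ FIRST(S) = {a,b,c}; new: +{a,b,c}
  B→S S: FOLLOW(S) ⊇ FIRST(S) = {a,b,c}; new: +{a,b,c}
  C→B a a: FOLLOW(B) ⊇ FIRST(a) = {a}; new: +{a}
  S→a A: FOLLOW(A) ⊇ FOLLOW(S) ⊇ {$,a,b,c}; new: +{$}
  S→b B: FOLLOW(B) ⊇ FOLLOW(S) ⊇ {$,a,b,c}; new: +{$,b,c}
  S→b C: FOLLOW(C) ⊇ FOLLOW(S) ⊇ {$,a,b,c}; new: +{$}
  FOLLOW(S)={$,a,b,c}  FOLLOW(A)={$,a,b,c}  FOLLOW(B)={$,a,b,c}  FOLLOW(C)={$,a,b,c}
[2] done
  FOLLOW(S)={$,a,b,c}  FOLLOW(A)={$,a,b,c}  FOLLOW(B)={$,a,b,c}  FOLLOW(C)={$,a,b,c}

FOLLOW(A) = ["$", "a", "b", "c"]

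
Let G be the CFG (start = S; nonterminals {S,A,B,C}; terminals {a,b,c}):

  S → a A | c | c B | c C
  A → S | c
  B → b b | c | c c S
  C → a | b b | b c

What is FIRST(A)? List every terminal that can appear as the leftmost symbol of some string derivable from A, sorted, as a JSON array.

FIRST sets, iterate to fixpoint:
round 1:
  A via A→c: +{c}
  B via B→b b: +{b}
  B via B→c: +{c}
  C via C→a: +{a}
  C via C→b b: +{b}
  S via S→a A: +{a}
  S via S→c: +{c}
  FIRST[S]={a,c}  FIRST[A]={c}  FIRST[B]={b,c}  FIRST[C]={a,b}
round 2:
  A via A→S: +{a}
  FIRST[S]={a,c}  FIRST[A]={a,c}  FIRST[B]={b,c}  FIRST[C]={a,b}
round 3: (no change)
  FIRST[S]={a,c}  FIRST[A]={a,c}  FIRST[B]={b,c}  FIRST[C]={a,b}

FIRST(A) = ["a", "c"]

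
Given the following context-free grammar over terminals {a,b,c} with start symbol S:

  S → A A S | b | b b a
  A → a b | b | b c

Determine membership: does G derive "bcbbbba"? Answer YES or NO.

CNF form of G:
  S -> A X3 | T1 X4 | b
  A -> T0 T1 | T1 T2 | b
  T0 -> a
  T1 -> b
  T2 -> c
  X3 -> A S
  X4 -> T1 T0

CYK fill:
  cell(0,0) b: {A,S,T1}  orig:{A,S}
  cell(1,1) c: {T2}  orig:{}
  cell(2,2) b: {A,S,T1}  orig:{A,S}
  cell(3,3) b: {A,S,T1}  orig:{A,S}
  cell(4,4) b: {A,S,T1}  orig:{A,S}
  cell(5,5) b: {A,S,T1}  orig:{A,S}
  cell(6,6) a: {T0}  orig:{}
  cell(0,1) bc: {A}
  cell(1,2) cb: ∅
  cell(2,3) bb: {X3}  orig:{}
  cell(3,4) bb: {X3}  orig:{}
  cell(4,5) bb: {X3}  orig:{}
  cell(5,6) ba: {X4}  orig:{}
  cell(0,2) bcb: {X3}  orig:{}
  cell(1,3) cbb: ∅
  cell(2,4) bbb: {S}
  cell(3,5) bbb: {S}
  cell(4,6) bba: {S}
  cell(0,3) bcbb: {S}
  cell(1,4) cbbb: ∅
  cell(2,5) bbbb: {X3}  orig:{}
  cell(3,6) bbba: {X3}  orig:{}
  cell(0,4) bcbbb: {X3}  orig:{}
  cell(1,5) cbbbb: ∅
  cell(2,6) bbbba: {S}
  cell(0,5) bcbbbb: {S}
  cell(1,6) cbbbba: ∅
  cell(0,6) bcbbbba: {X3}  orig:{}

S ∉ T[0,6] ⇒ NO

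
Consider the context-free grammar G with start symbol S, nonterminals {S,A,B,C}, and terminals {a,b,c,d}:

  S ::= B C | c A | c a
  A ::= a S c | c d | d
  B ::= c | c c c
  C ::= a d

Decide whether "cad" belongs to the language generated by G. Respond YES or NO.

Convert to CNF:
  S -> B C | T1 A | T1 T0
  A -> T0 X3 | T1 T2 | d
  B -> T1 X4 | c
  C -> T0 T2
  T0 -> a
  T1 -> c
  T2 -> d
  X3 -> S T1
  X4 -> T1 T1

CYK table (by increasing span):
  cell(0,0) c: {B,T1}  orig:{B}
  cell(1,1) a: {T0}  orig:{}
  cell(2,2) d: {A,T2}  orig:{A}
  cell(0,1) ca: {S}
  cell(1,2) ad: {C}
  cell(0,2) cad: {S}

S ∈ T[0,2] ⇒ YES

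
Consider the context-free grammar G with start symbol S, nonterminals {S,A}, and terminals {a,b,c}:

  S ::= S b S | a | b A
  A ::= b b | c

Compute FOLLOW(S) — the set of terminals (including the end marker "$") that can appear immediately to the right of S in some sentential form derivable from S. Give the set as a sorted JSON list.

Compute FIRST by fixpoint:
iter 1:
  A via A→b b: +{b}
  A via A→c: +{c}
  S via S→a: +{a}
  S via S→b A: +{b}
  FIRST(S)={a,b}  FIRST(A)={b,c}
iter 2: (no change)
  FIRST(S)={a,b}  FIRST(A)={b,c}

FOLLOW iteration:
FOLLOW(S) := {$}
pass 1:
  S→S b S: FOLLOW(S) ⊇ FIRST(b) = {b}; new: +{b}
  S→b A: FOLLOW(A) ⊇ FOLLOW(S) ⊇ {$,b}; new: +{$,b}
  S: {$,b}  A: {$,b}
pass 2: done
  S: {$,b}  A: {$,b}

FOLLOW(S) = ["$", "b"]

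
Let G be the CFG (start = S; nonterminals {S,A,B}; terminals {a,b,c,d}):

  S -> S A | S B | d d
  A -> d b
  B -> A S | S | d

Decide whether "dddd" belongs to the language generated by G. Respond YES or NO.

CNF form of G:
  S -> S A | S B | T0 T0
  A -> T0 T1
  B -> A S | S A | S B | T0 T0 | d
  T0 -> d
  T1 -> b

Fill CYK table bottom-up:
  T[0,0] 'd' = {B,T0}  orig:{B}
  T[1,1] 'd' = {B,T0}  orig:{B}
  T[2,2] 'd' = {B,T0}  orig:{B}
  T[3,3] 'd' = {B,T0}  orig:{B}
  T[0,1] 'dd' = {B,S}
  T[1,2] 'dd' = {B,S}
  T[2,3] 'dd' = {B,S}
  T[0,2] 'ddd' = {B,S}
  T[1,3] 'ddd' = {B,S}
  T[0,3] 'dddd' = {B,S}

S ∈ T[0,3] ⇒ YES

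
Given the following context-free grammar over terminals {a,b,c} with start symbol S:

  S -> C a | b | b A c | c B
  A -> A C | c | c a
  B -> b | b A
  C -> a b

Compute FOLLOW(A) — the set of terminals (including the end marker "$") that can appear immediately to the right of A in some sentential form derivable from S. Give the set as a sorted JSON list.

FIRST iteration:
round 1:
  A via A→c: +{c}
  B via B→b: +{b}
  C via C→a b: +{a}
  S via S→C a: +{a}
  S via S→b: +{b}
  S via S→c B: +{c}
  S: {a,b,c}  A: {c}  B: {b}  C: {a}
round 2: done
  S: {a,b,c}  A: {c}  B: {b}  C: {a}

FOLLOW sets:
initialize: $ ∈ FOLLOW(S)
iter 1:
  A→A C: FOLLOW(A) ⊇ FIRST(C) = {a}; new: +{a}
  A→A C: FOLLOW(C) ⊇ FOLLOW(A) ⊇ {a}; new: +{a}
  S→b A c: FOLLOW(A) ⊇ FIRST(c) = {c}; new: +{c}
  S→c B: FOLLOW(B) ⊇ FOLLOW(S) ⊇ {$}; new: +{$}
  FOLLOW(S)={$}  FOLLOW(A)={a,c}  FOLLOW(B)={$}  FOLLOW(C)={a}
iter 2:
  A→A C: FOLLOW(C) ⊇ FOLLOW(A) ⊇ {a,c}; new: +{c}
  B→b A: FOLLOW(A) ⊇ FOLLOW(B) ⊇ {$}; new: +{$}
  FOLLOW(S)={$}  FOLLOW(A)={$,a,c}  FOLLOW(B)={$}  FOLLOW(C)={a,c}
iter 3:
  A→A C: FOLLOW(C) ⊇ FOLLOW(A) ⊇ {$,a,c}; new: +{$}
  FOLLOW(S)={$}  FOLLOW(A)={$,a,c}  FOLLOW(B)={$}  FOLLOW(C)={$,a,c}
iter 4: (stable)
  FOLLOW(S)={$}  FOLLOW(A)={$,a,c}  FOLLOW(B)={$}  FOLLOW(C)={$,a,c}

FOLLOW(A) = ["$", "a", "c"]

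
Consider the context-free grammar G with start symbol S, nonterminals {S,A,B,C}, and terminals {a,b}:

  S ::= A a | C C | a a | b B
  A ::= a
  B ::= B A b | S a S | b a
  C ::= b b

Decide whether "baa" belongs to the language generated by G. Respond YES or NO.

Convert to CNF:
  S -> A T1 | C C | T0 B | T1 T1
  A -> a
  B -> B X2 | S X3 | T0 T1
  C -> T0 T0
  T0 -> b
  T1 -> a
  X2 -> A T0
  X3 -> T1 S

CYK fill:
  T[0,0] 'b' = {T0}  orig:{}
  T[1,1] 'a' = {A,T1}  orig:{A}
  T[2,2] 'a' = {A,T1}  orig:{A}
  T[0,1] 'ba' = {B}
  T[1,2] 'aa' = {S}
  T[0,2] 'baa' = ∅

S ∉ T[0,2] ⇒ NO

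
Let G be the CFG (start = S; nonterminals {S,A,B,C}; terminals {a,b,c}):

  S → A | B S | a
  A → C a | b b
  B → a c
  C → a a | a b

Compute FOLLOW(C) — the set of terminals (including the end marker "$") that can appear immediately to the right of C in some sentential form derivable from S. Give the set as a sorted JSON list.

Compute FIRST by fixpoint:
[1]
  A via A→b b: +{b}
  B via B→a c: +{a}
  C via C→a a: +{a}
  S via S→A: +{b}
  S via S→B S: +{a}
  FIRST(S)={a,b}  FIRST(A)={b}  FIRST(B)={a}  FIRST(C)={a}
[2]
  A via A→C a: +{a}
  FIRST(S)={a,b}  FIRST(A)={a,b}  FIRST(B)={a}  FIRST(C)={a}
[3] (no change)
  FIRST(S)={a,b}  FIRST(A)={a,b}  FIRST(B)={a}  FIRST(C)={a}

Compute FOLLOW by fixpoint:
seed FOLLOW(S) with $
[1]
  A→C a: FOLLOW(C) ⊇ FIRST(a) = {a}; new: +{a}
  S→A: FOLLOW(A) ⊇ FOLLOW(S) ⊇ {$}; new: +{$}
  S→B S: FOLLOW(B) ⊇ FIRST(S) = {a,b}; new: +{a,b}
  S: {$}  A: {$}  B: {a,b}  C: {a}
[2] — fixpoint
  S: {$}  A: {$}  B: {a,b}  C: {a}

FOLLOW(C) = ["a"]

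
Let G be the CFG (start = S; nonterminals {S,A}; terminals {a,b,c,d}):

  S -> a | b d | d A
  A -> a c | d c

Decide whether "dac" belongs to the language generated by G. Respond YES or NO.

CNF form of G:
  S -> T2 A | T3 T2 | a
  A -> T0 T1 | T2 T1
  T0 -> a
  T1 -> c
  T2 -> d
  T3 -> b

CYK table (by increasing span):
  T[0,0] 'd' = {T2}  orig:{}
  T[1,1] 'a' = {S,T0}  orig:{S}
  T[2,2] 'c' = {T1}  orig:{}
  T[0,1] 'da' = ∅
  T[1,2] 'ac' = {A}
  T[0,2] 'dac' = {S}

S ∈ T[0,2] ⇒ YES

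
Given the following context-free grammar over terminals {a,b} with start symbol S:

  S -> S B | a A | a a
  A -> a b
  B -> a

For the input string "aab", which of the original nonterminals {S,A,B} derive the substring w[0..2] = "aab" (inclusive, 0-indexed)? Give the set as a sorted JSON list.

CNF form of G:
  S -> S B | T0 A | T0 T0
  A -> T0 T1
  B -> a
  T0 -> a
  T1 -> b

CYK fill, restricted to cells inside w[0..2]:
  [0..0]={B,T0}  "a"  orig:{B}
  [1..1]={B,T0}  "a"  orig:{B}
  [2..2]={T1}  "b"  orig:{}
  [0..1]={S}  "aa"
  [1..2]={A}  "ab"
  [0..2]={S}  "aab"

Original NTs in T[0,2] deriving "aab": ["S"]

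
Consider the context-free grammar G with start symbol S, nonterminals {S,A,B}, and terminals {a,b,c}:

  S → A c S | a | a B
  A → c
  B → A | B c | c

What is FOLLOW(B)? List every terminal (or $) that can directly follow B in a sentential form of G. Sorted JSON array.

FIRST iteration:
iter 1:
  A via A→c: +{c}
  B via B→A: +{c}
  S via S→A c S: +{c}
  S via S→a: +{a}
  FIRST[S]={a,c}  FIRST[A]={c}  FIRST[B]={c}
iter 2: (no change)
  FIRST[S]={a,c}  FIRST[A]={c}  FIRST[B]={c}

Compute FOLLOW by fixpoint:
initialize: $ ∈ FOLLOW(S)
round 1:
  B→B c: FOLLOW(B) ⊇ FIRST(c) = {c}; new: +{c}
  S→A c S: FOLLOW(A) ⊇ FIRST(c) = {c}; new: +{c}
  S→a B: FOLLOW(B) ⊇ FOLLOW(S) ⊇ {$}; new: +{$}
  S: {$}  A: {c}  B: {$,c}
round 2:
  B→A: FOLLOW(A) ⊇ FOLLOW(B) ⊇ {$,c}; new: +{$}
  S: {$}  A: {$,c}  B: {$,c}
round 3: (no change)
  S: {$}  A: {$,c}  B: {$,c}

FOLLOW(B) = ["$", "c"]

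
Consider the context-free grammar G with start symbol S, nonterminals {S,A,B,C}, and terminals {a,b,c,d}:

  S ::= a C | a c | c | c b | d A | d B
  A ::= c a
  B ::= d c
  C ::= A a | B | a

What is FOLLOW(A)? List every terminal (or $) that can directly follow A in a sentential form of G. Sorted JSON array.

FIRST iteration:
iter 1:
  A via A→c a: +{c}
  B via B→d c: +{d}
  C via C→A a: +{c}
  C via C→B: +{d}
  C via C→a: +{a}
  S via S→a C: +{a}
  S via S→c: +{c}
  S via S→d A: +{d}
  FIRST[S]={a,c,d}  FIRST[A]={c}  FIRST[B]={d}  FIRST[C]={a,c,d}
iter 2: done
  FIRST[S]={a,c,d}  FIRST[A]={c}  FIRST[B]={d}  FIRST[C]={a,c,d}

FOLLOW iteration:
FOLLOW(S) := {$}
[1]
  C→A a: FOLLOW(A) ⊇ FIRST(a) = {a}; new: +{a}
  S→a C: FOLLOW(C) ⊇ FOLLOW(S) ⊇ {$}; new: +{$}
  S→d A: FOLLOW(A) ⊇ FOLLOW(S) ⊇ {$}; new: +{$}
  S→d B: FOLLOW(B) ⊇ FOLLOW(S) ⊇ {$}; new: +{$}
  S: {$}  A: {$,a}  B: {$}  C: {$}
[2] done
  S: {$}  A: {$,a}  B: {$}  C: {$}

FOLLOW(A) = ["$", "a"]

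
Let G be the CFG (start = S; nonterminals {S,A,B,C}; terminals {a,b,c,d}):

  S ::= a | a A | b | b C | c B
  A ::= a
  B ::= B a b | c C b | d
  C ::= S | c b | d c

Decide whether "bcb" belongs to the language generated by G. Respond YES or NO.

Convert to CNF:
  S -> T0 A | T1 C | T2 B | a | b
  A -> a
  B -> B X4 | T2 X5 | d
  C -> T0 A | T1 C | T2 B | T2 T1 | T3 T2 | a | b
  T0 -> a
  T1 -> b
  T2 -> c
  T3 -> d
  X4 -> T0 T1
  X5 -> C T1

Fill CYK table bottom-up:
  cell(0,0) b: {C,S,T1}  orig:{C,S}
  cell(1,1) c: {T2}  orig:{}
  cell(2,2) b: {C,S,T1}  orig:{C,S}
  cell(0,1) bc: ∅
  cell(1,2) cb: {C}
  cell(0,2) bcb: {C,S}

S ∈ T[0,2] ⇒ YES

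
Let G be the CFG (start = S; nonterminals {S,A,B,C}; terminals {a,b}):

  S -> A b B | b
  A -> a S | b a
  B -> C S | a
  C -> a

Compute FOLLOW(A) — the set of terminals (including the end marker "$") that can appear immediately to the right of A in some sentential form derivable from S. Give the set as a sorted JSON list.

FIRST sets, iterate to fixpoint:
[1]
  A via A→a S: +{a}
  A via A→b a: +{b}
  B via B→a: +{a}
  C via C→a: +{a}
  S via S→A b B: +{a,b}
  FIRST[S]={a,b}  FIRST[A]={a,b}  FIRST[B]={a}  FIRST[C]={a}
[2] done
  FIRST[S]={a,b}  FIRST[A]={a,b}  FIRST[B]={a}  FIRST[C]={a}

Compute FOLLOW by fixpoint:
seed FOLLOW(S) with $
round 1:
  B→C S: FOLLOW(C) ⊇ FIRST(S) = {a,b}; new: +{a,b}
  S→A b B: FOLLOW(A) ⊇ FIRST(b) = {b}; new: +{b}
  S→A b B: FOLLOW(B) ⊇ FOLLOW(S) ⊇ {$}; new: +{$}
  S: {$}  A: {b}  B: {$}  C: {a,b}
round 2:
  A→a S: FOLLOW(S) ⊇ FOLLOW(A) ⊇ {b}; new: +{b}
  S→A b B: FOLLOW(B) ⊇ FOLLOW(S) ⊇ {$,b}; new: +{b}
  S: {$,b}  A: {b}  B: {$,b}  C: {a,b}
round 3: (stable)
  S: {$,b}  A: {b}  B: {$,b}  C: {a,b}

FOLLOW(A) = ["b"]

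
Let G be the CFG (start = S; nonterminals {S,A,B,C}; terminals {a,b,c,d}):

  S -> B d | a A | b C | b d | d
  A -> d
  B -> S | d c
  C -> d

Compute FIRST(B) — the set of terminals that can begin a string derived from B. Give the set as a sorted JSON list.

FIRST iteration:
round 1:
  A via A→d: +{d}
  B via B→d c: +{d}
  C via C→d: +{d}
  S via S→B d: +{d}
  S via S→a A: +{a}
  S via S→b C: +{b}
  FIRST(S)={a,b,d}  FIRST(A)={d}  FIRST(B)={d}  FIRST(C)={d}
round 2:
  B via B→S: +{a,b}
  FIRST(S)={a,b,d}  FIRST(A)={d}  FIRST(B)={a,b,d}  FIRST(C)={d}
round 3: done
  FIRST(S)={a,b,d}  FIRST(A)={d}  FIRST(B)={a,b,d}  FIRST(C)={d}

FIRST(B) = ["a", "b", "d"]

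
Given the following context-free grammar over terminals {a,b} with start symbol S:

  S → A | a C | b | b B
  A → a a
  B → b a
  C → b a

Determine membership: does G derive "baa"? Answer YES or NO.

CNF form of G:
  S -> T0 C | T0 T0 | T1 B | b
  A -> T0 T0
  B -> T1 T0
  C -> T1 T0
  T0 -> a
  T1 -> b

CYK table (by increasing span):
  T[0,0] 'b' = {S,T1}  orig:{S}
  T[1,1] 'a' = {T0}  orig:{}
  T[2,2] 'a' = {T0}  orig:{}
  T[0,1] 'ba' = {B,C}
  T[1,2] 'aa' = {A,S}
  T[0,2] 'baa' = ∅

S ∉ T[0,2] ⇒ NO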